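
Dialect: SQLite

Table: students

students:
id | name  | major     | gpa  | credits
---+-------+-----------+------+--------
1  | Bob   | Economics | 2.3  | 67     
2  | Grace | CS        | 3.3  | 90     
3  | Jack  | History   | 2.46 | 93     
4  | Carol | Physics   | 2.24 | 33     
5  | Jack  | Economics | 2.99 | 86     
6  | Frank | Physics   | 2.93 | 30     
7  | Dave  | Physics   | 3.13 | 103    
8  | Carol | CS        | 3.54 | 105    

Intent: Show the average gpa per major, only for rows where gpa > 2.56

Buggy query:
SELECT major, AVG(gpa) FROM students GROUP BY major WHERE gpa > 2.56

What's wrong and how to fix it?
Bug: WHERE cannot follow GROUP BY

Fix: Move the WHERE clause before GROUP BY

Corrected query:
SELECT major, AVG(gpa) FROM students WHERE gpa > 2.56 GROUP BY major

Result:
major     | AVG(gpa)
----------+---------
CS        | 3.42    
Economics | 2.99    
Physics   | 3.03    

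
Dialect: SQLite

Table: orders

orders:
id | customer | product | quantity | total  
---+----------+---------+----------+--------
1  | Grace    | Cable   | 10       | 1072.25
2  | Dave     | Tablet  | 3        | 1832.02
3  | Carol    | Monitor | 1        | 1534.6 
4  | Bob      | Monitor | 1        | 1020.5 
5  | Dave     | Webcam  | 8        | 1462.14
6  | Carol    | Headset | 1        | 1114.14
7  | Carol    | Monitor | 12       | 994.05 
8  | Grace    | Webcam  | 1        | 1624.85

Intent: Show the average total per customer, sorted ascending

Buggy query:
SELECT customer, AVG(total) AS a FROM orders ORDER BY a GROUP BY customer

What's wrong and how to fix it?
Bug: GROUP BY must precede ORDER BY

Fix: Move ORDER BY to the end, after GROUP BY

Corrected query:
SELECT customer, AVG(total) AS a FROM orders GROUP BY customer ORDER BY a

Result:
customer | a          
---------+------------
Bob      | 1020.5     
Carol    | 1214.263333
Grace    | 1348.55    
Dave     | 1647.08    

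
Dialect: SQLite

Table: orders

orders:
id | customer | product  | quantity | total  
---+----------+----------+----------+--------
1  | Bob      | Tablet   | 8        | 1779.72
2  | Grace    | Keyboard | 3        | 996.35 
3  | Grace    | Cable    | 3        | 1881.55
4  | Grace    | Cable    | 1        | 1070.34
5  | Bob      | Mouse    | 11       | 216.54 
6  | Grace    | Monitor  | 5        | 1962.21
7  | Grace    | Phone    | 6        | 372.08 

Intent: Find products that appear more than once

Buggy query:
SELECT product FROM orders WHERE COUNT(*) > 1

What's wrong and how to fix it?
Bug: COUNT(*) is an aggregate and cannot be used in WHERE

Fix: GROUP BY product, then filter groups with HAVING COUNT(*) > 1

Corrected query:
SELECT product FROM orders GROUP BY product HAVING COUNT(*) > 1

Result:
product
-------
Cable  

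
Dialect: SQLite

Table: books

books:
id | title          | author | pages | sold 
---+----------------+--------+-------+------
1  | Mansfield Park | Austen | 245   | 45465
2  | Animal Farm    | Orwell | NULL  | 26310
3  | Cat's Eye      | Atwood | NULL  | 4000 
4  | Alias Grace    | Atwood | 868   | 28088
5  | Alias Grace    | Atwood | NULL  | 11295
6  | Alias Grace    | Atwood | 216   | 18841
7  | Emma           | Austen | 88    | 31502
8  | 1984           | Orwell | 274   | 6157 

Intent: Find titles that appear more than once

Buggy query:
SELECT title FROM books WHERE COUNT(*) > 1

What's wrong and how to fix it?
Bug: COUNT(*) is an aggregate and cannot be used in WHERE

Fix: GROUP BY title, then filter groups with HAVING COUNT(*) > 1

Corrected query:
SELECT title FROM books GROUP BY title HAVING COUNT(*) > 1

Result:
title      
-----------
Alias Grace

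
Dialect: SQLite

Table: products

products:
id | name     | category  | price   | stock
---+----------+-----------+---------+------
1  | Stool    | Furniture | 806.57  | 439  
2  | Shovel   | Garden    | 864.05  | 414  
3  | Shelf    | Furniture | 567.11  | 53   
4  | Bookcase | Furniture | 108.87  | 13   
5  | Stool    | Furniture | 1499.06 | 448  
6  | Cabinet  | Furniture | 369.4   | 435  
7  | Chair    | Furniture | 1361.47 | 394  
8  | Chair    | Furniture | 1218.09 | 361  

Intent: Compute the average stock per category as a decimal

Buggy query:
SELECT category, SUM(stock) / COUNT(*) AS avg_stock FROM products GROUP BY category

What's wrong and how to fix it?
Bug: Both operands are integers, so '/' performs integer division and truncates

Fix: Cast one side to REAL so the division keeps the fractional part

Corrected query:
SELECT category, SUM(stock) * 1.0 / COUNT(*) AS avg_stock FROM products GROUP BY category

Result:
category  | avg_stock 
----------+-----------
Furniture | 306.142857
Garden    | 414       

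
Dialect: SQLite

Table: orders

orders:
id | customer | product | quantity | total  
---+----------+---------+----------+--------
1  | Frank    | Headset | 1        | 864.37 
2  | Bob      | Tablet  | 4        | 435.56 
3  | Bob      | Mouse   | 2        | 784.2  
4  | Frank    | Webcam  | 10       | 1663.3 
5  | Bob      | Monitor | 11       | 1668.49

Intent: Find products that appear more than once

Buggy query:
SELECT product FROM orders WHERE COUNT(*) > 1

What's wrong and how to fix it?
Bug: WHERE can't reference COUNT(*); aggregates are computed after WHERE

Fix: GROUP BY product, then filter groups with HAVING COUNT(*) > 1

Corrected query:
SELECT product FROM orders GROUP BY product HAVING COUNT(*) > 1

Result:
(no rows)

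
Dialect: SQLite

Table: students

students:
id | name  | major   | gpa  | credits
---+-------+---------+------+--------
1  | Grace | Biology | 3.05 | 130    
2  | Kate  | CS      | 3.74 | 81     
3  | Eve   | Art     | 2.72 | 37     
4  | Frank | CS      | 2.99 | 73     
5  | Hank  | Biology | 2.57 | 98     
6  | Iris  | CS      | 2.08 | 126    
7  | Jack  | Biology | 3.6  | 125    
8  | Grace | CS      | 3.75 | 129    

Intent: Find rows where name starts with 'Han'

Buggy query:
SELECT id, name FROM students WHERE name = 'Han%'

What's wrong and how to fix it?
Bug: Wildcards only work with LIKE; '=' treats '%' as a literal character

Fix: Use LIKE for wildcard pattern matching

Corrected query:
SELECT id, name FROM students WHERE name LIKE 'Han%'

Result:
id | name
---+-----
5  | Hank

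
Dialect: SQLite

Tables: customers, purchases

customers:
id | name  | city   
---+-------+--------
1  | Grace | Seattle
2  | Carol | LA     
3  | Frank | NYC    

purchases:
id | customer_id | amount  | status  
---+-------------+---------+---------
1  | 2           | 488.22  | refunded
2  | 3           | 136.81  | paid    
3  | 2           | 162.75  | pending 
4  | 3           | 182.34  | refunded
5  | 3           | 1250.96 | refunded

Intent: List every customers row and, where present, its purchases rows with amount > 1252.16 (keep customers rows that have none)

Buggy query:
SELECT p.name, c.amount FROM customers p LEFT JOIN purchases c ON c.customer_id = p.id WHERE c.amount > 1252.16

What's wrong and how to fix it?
Bug: Filtering c.amount in WHERE discards the NULL rows produced by LEFT JOIN, turning it into an inner join

Fix: Put 'c.amount > 1252.16' in the JOIN's ON clause instead of WHERE

Corrected query:
SELECT p.name, c.amount FROM customers p LEFT JOIN purchases c ON c.customer_id = p.id AND c.amount > 1252.16

Result:
name  | amount
------+-------
Grace | NULL  
Carol | NULL  
Frank | NULL  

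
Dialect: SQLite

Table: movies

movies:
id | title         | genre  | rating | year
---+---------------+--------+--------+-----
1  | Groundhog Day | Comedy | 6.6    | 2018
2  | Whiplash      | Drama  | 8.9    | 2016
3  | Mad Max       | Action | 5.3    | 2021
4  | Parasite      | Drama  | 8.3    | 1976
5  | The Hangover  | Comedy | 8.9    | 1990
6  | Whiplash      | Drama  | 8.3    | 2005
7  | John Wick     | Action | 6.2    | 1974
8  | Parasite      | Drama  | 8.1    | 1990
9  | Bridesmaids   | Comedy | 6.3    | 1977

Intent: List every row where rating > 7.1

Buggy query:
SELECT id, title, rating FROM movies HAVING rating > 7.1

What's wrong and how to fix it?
Bug: HAVING filters the output of aggregation, but this query has no GROUP BY and no aggregate functions, so SQLite rejects it (HAVING clause on a non-aggregate query); the condition here is per row

Fix: Replace HAVING with WHERE since the condition applies to individual rows

Corrected query:
SELECT id, title, rating FROM movies WHERE rating > 7.1

Result:
id | title        | rating
---+--------------+-------
2  | Whiplash     | 8.9   
4  | Parasite     | 8.3   
5  | The Hangover | 8.9   
6  | Whiplash     | 8.3   
8  | Parasite     | 8.1   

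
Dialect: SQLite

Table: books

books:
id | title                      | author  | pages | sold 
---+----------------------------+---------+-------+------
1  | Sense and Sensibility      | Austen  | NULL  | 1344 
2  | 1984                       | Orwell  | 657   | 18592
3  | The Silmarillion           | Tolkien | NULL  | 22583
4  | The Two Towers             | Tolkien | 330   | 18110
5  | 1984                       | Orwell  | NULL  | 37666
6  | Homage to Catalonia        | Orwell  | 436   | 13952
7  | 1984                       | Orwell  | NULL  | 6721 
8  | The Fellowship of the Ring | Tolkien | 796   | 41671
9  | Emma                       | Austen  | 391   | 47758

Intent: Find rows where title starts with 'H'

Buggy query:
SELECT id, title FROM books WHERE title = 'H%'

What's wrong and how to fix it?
Bug: '=' compares the literal string including the % character; pattern matching needs LIKE

Fix: Replace '=' with LIKE so 'H%' is treated as a pattern

Corrected query:
SELECT id, title FROM books WHERE title LIKE 'H%'

Result:
id | title              
---+--------------------
6  | Homage to Catalonia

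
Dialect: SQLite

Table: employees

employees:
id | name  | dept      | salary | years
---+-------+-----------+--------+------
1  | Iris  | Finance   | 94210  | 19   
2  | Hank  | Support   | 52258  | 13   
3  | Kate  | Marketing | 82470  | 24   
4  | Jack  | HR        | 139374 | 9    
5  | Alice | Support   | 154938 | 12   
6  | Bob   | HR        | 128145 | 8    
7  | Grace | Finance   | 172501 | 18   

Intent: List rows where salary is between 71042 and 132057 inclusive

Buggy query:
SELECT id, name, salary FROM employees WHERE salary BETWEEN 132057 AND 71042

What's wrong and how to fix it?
Bug: The bounds are reversed; BETWEEN a AND b requires a <= b to match anything

Fix: Write BETWEEN 71042 AND 132057

Corrected query:
SELECT id, name, salary FROM employees WHERE salary BETWEEN 71042 AND 132057

Result:
id | name | salary
---+------+-------
1  | Iris | 94210 
3  | Kate | 82470 
6  | Bob  | 128145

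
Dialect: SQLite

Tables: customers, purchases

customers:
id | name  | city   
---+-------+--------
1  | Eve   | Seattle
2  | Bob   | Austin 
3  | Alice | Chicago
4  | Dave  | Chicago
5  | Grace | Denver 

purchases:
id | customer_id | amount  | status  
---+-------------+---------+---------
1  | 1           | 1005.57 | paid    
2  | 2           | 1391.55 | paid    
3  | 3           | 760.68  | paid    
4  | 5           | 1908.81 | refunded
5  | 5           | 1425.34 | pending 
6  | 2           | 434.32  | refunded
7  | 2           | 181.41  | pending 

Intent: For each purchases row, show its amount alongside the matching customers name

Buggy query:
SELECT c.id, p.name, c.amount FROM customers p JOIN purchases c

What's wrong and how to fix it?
Bug: Missing join condition: each purchases row is matched to all customers rows instead of just its own

Fix: Add ON c.customer_id = p.id to the JOIN

Corrected query:
SELECT c.id, p.name, c.amount FROM customers p JOIN purchases c ON c.customer_id = p.id

Result:
id | name  | amount 
---+-------+--------
1  | Eve   | 1005.57
2  | Bob   | 1391.55
3  | Alice | 760.68 
4  | Grace | 1908.81
5  | Grace | 1425.34
6  | Bob   | 434.32 
7  | Bob   | 181.41 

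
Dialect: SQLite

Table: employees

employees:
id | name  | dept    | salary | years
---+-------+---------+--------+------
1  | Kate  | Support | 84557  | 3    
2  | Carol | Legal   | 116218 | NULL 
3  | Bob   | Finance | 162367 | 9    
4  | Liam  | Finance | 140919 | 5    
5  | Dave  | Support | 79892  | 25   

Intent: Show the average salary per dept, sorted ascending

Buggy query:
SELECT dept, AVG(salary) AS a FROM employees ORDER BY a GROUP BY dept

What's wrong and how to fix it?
Bug: ORDER BY appears before GROUP BY; SQL clause order requires GROUP BY first

Fix: Reorder: SELECT … FROM … GROUP BY … ORDER BY …

Corrected query:
SELECT dept, AVG(salary) AS a FROM employees GROUP BY dept ORDER BY a

Result:
dept    | a      
--------+--------
Support | 82224.5
Legal   | 116218 
Finance | 151643 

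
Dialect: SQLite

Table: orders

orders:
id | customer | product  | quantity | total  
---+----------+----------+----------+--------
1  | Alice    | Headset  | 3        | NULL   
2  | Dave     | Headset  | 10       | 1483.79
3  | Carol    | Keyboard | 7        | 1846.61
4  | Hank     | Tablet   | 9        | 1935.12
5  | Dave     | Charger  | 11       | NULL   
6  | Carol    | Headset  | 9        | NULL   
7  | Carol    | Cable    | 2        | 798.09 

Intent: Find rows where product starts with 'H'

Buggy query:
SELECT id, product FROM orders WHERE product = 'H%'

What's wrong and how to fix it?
Bug: Wildcards only work with LIKE; '=' treats '%' as a literal character

Fix: Replace '=' with LIKE so 'H%' is treated as a pattern

Corrected query:
SELECT id, product FROM orders WHERE product LIKE 'H%'

Result:
id | product
---+--------
1  | Headset
2  | Headset
6  | Headset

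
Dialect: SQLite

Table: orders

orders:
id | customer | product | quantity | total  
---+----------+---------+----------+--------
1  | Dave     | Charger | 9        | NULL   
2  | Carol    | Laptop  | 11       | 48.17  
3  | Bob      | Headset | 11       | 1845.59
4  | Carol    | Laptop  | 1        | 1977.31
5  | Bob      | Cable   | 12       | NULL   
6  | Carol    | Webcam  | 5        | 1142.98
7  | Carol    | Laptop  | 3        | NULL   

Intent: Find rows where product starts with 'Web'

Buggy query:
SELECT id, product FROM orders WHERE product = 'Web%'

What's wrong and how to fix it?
Bug: Wildcards only work with LIKE; '=' treats '%' as a literal character

Fix: Use LIKE for wildcard pattern matching

Corrected query:
SELECT id, product FROM orders WHERE product LIKE 'Web%'

Result:
id | product
---+--------
6  | Webcam 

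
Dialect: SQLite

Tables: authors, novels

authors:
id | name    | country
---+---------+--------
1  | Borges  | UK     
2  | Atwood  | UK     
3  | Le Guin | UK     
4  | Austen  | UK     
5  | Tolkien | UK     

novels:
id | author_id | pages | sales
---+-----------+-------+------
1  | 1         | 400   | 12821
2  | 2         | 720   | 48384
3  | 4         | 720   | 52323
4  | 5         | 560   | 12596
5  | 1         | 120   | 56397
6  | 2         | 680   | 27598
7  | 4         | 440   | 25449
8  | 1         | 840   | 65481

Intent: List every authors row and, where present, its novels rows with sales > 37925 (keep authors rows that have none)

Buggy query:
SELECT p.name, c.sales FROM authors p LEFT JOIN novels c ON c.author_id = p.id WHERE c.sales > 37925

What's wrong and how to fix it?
Bug: Filtering c.sales in WHERE discards the NULL rows produced by LEFT JOIN, turning it into an inner join

Fix: Move the right-table condition into the ON clause so unmatched parents are kept

Corrected query:
SELECT p.name, c.sales FROM authors p LEFT JOIN novels c ON c.author_id = p.id AND c.sales > 37925

Result:
name    | sales
--------+------
Borges  | 56397
Borges  | 65481
Atwood  | 48384
Le Guin | NULL 
Austen  | 52323
Tolkien | NULL 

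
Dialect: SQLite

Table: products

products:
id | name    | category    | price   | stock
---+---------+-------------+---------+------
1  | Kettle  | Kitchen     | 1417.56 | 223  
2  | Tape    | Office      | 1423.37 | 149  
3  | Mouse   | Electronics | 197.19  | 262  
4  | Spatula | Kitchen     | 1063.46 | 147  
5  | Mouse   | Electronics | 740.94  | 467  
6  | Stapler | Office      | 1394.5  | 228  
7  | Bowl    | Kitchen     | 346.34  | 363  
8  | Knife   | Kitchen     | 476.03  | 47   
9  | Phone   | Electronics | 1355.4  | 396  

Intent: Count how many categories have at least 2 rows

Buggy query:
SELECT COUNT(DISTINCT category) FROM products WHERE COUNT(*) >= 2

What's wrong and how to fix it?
Bug: COUNT(*) cannot appear in WHERE; the per-group count doesn't exist yet

Fix: Group first with HAVING COUNT(*) >= 2, then COUNT the resulting groups

Corrected query:
SELECT COUNT(*) FROM (SELECT category FROM products GROUP BY category HAVING COUNT(*) >= 2)

Result:
COUNT(*)
--------
3       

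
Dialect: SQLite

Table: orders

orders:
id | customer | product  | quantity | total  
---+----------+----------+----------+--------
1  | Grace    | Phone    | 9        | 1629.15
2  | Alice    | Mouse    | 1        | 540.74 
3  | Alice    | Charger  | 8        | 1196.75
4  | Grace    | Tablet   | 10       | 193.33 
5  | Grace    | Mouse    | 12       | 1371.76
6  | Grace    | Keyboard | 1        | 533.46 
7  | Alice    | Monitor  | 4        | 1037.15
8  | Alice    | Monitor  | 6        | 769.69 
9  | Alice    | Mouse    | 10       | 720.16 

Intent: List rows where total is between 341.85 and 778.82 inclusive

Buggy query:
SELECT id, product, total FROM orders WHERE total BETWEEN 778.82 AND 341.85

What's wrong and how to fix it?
Bug: BETWEEN expects the lower bound first; with 778.82 AND 341.85 the range is empty

Fix: Swap the bounds so the smaller value comes first

Corrected query:
SELECT id, product, total FROM orders WHERE total BETWEEN 341.85 AND 778.82

Result:
id | product  | total 
---+----------+-------
2  | Mouse    | 540.74
6  | Keyboard | 533.46
8  | Monitor  | 769.69
9  | Mouse    | 720.16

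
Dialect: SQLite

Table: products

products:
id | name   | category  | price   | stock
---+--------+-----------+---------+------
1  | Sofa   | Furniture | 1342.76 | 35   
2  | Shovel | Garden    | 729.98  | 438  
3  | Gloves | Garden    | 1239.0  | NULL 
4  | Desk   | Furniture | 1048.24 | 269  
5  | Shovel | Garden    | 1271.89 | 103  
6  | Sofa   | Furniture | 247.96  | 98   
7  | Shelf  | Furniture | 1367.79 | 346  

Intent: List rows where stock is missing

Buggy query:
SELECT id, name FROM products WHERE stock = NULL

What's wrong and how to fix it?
Bug: '= NULL' is always unknown in SQL three-valued logic, so no rows match

Fix: Use IS NULL to test for NULL

Corrected query:
SELECT id, name FROM products WHERE stock IS NULL

Result:
id | name  
---+-------
3  | Gloves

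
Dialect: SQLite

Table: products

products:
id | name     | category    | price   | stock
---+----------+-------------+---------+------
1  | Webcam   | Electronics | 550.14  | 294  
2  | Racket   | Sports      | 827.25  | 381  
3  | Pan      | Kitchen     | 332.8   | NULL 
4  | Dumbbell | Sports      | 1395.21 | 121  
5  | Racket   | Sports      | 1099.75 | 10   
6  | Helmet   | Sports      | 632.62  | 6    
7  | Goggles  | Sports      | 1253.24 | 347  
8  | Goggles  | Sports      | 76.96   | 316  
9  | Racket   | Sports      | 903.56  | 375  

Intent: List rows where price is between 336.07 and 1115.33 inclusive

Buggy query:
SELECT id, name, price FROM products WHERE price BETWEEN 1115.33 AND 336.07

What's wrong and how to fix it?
Bug: The bounds are reversed; BETWEEN a AND b requires a <= b to match anything

Fix: Write BETWEEN 336.07 AND 1115.33

Corrected query:
SELECT id, name, price FROM products WHERE price BETWEEN 336.07 AND 1115.33

Result:
id | name   | price  
---+--------+--------
1  | Webcam | 550.14 
2  | Racket | 827.25 
5  | Racket | 1099.75
6  | Helmet | 632.62 
9  | Racket | 903.56 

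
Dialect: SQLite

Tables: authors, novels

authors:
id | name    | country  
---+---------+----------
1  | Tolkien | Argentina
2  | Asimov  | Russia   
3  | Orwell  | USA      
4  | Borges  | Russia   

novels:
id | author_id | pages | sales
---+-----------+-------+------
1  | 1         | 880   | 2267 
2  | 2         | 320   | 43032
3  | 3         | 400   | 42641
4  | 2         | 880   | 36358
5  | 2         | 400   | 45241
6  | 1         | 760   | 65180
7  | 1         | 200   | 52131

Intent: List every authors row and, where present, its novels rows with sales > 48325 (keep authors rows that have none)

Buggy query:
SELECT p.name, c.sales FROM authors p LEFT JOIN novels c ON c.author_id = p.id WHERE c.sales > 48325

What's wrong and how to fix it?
Bug: A WHERE condition on the right-hand table after LEFT JOIN drops unmatched parents

Fix: Put 'c.sales > 48325' in the JOIN's ON clause instead of WHERE

Corrected query:
SELECT p.name, c.sales FROM authors p LEFT JOIN novels c ON c.author_id = p.id AND c.sales > 48325

Result:
name    | sales
--------+------
Tolkien | 52131
Tolkien | 65180
Asimov  | NULL 
Orwell  | NULL 
Borges  | NULL 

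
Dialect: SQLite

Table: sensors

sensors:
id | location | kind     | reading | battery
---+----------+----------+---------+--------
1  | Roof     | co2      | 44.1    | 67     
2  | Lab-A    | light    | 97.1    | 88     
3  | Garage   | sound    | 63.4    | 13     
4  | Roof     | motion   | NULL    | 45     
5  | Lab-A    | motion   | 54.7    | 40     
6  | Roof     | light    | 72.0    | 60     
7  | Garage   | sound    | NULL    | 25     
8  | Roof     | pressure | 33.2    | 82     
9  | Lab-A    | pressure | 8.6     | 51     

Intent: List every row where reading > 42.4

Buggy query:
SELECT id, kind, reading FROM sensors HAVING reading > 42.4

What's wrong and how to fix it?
Bug: This is a non-aggregate query (no GROUP BY, no aggregates), so in SQLite the HAVING clause is invalid here; a row-level condition belongs in WHERE

Fix: Replace HAVING with WHERE since the condition applies to individual rows

Corrected query:
SELECT id, kind, reading FROM sensors WHERE reading > 42.4

Result:
id | kind   | reading
---+--------+--------
1  | co2    | 44.1   
2  | light  | 97.1   
3  | sound  | 63.4   
5  | motion | 54.7   
6  | light  | 72     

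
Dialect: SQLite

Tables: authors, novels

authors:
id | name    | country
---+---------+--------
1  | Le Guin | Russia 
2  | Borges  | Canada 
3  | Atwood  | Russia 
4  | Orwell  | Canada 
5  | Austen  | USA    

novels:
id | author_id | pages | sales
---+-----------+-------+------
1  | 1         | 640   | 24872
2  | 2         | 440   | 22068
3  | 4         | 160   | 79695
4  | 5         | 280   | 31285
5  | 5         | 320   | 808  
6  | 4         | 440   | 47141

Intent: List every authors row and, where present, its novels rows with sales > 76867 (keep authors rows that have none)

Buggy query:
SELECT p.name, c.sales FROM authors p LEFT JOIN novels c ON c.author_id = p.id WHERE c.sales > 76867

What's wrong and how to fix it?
Bug: Filtering c.sales in WHERE discards the NULL rows produced by LEFT JOIN, turning it into an inner join

Fix: Put 'c.sales > 76867' in the JOIN's ON clause instead of WHERE

Corrected query:
SELECT p.name, c.sales FROM authors p LEFT JOIN novels c ON c.author_id = p.id AND c.sales > 76867

Result:
name    | sales
--------+------
Le Guin | NULL 
Borges  | NULL 
Atwood  | NULL 
Orwell  | 79695
Austen  | NULL 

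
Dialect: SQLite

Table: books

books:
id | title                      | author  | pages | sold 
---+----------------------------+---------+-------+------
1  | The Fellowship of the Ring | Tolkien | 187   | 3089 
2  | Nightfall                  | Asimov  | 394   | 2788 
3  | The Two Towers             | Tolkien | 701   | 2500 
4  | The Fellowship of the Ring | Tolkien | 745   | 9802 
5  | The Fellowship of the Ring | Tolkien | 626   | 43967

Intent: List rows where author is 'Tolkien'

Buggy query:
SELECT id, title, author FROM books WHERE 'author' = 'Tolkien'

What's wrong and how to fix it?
Bug: Single quotes denote string literals in SQL; the column name is being compared as a constant string

Fix: Remove the quotes around the column name (or use double quotes for an identifier)

Corrected query:
SELECT id, title, author FROM books WHERE author = 'Tolkien'

Result:
id | title                      | author 
---+----------------------------+--------
1  | The Fellowship of the Ring | Tolkien
3  | The Two Towers             | Tolkien
4  | The Fellowship of the Ring | Tolkien
5  | The Fellowship of the Ring | Tolkien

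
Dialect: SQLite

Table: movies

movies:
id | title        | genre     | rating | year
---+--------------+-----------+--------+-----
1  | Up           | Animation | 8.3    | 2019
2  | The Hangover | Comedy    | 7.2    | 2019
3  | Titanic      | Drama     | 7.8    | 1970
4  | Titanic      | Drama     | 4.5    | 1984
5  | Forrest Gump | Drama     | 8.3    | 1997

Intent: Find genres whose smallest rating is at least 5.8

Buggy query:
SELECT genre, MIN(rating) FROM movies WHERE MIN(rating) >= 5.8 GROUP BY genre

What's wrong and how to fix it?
Bug: Aggregates like MIN are computed per group after WHERE runs

Fix: Use HAVING for the per-group MIN condition

Corrected query:
SELECT genre, MIN(rating) FROM movies GROUP BY genre HAVING MIN(rating) >= 5.8

Result:
genre     | MIN(rating)
----------+------------
Animation | 8.3        
Comedy    | 7.2        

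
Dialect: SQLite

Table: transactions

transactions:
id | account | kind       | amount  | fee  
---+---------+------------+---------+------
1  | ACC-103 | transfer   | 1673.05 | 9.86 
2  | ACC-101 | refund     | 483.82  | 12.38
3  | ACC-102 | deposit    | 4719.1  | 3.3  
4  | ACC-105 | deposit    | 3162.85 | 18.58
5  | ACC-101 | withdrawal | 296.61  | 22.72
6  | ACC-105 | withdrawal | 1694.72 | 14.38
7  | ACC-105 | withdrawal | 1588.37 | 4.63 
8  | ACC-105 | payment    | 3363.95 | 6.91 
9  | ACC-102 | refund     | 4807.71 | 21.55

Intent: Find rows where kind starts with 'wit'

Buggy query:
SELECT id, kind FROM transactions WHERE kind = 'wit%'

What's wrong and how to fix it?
Bug: '=' compares the literal string including the % character; pattern matching needs LIKE

Fix: Use LIKE for wildcard pattern matching

Corrected query:
SELECT id, kind FROM transactions WHERE kind LIKE 'wit%'

Result:
id | kind      
---+-----------
5  | withdrawal
6  | withdrawal
7  | withdrawal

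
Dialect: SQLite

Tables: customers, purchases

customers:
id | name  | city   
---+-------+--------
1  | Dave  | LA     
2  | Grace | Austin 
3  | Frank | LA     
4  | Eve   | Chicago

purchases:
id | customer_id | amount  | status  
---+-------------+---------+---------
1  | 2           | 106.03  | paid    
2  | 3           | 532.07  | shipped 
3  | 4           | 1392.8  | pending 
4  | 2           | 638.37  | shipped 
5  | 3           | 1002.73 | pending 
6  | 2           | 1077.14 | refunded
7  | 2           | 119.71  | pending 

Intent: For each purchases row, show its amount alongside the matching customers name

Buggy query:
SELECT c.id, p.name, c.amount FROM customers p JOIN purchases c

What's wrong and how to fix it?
Bug: JOIN with no ON clause produces a cartesian product; every purchases row pairs with every customers row

Fix: Specify the join condition linking the foreign key to the parent id

Corrected query:
SELECT c.id, p.name, c.amount FROM customers p JOIN purchases c ON c.customer_id = p.id

Result:
id | name  | amount 
---+-------+--------
1  | Grace | 106.03 
2  | Frank | 532.07 
3  | Eve   | 1392.8 
4  | Grace | 638.37 
5  | Frank | 1002.73
6  | Grace | 1077.14
7  | Grace | 119.71 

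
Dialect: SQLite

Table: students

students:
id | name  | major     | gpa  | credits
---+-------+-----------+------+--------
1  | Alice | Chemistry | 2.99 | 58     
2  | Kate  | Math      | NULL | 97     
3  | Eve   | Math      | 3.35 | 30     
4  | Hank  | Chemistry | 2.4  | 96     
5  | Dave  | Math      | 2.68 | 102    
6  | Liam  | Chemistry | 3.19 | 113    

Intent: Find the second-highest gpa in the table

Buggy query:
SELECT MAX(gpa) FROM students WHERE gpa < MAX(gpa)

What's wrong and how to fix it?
Bug: The inner MAX is an aggregate inside WHERE, which is not allowed

Fix: Compute the overall MAX in a subquery, then take MAX of rows below it

Corrected query:
SELECT MAX(gpa) FROM students WHERE gpa < (SELECT MAX(gpa) FROM students)

Result:
MAX(gpa)
--------
3.19    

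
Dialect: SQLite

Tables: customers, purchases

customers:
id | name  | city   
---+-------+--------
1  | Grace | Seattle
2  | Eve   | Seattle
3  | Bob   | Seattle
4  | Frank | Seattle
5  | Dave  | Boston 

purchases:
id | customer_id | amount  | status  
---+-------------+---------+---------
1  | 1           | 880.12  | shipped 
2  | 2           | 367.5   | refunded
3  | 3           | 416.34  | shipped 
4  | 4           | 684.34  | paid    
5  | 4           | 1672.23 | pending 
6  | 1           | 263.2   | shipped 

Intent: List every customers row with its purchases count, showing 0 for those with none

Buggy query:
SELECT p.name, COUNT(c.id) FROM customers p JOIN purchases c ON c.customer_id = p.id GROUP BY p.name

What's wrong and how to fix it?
Bug: An inner join excludes parents with zero children

Fix: Use LEFT JOIN so parents without children still appear (COUNT(c.id) gives 0)

Corrected query:
SELECT p.name, COUNT(c.id) FROM customers p LEFT JOIN purchases c ON c.customer_id = p.id GROUP BY p.name

Result:
name  | COUNT(c.id)
------+------------
Bob   | 1          
Dave  | 0          
Eve   | 1          
Frank | 2          
Grace | 2          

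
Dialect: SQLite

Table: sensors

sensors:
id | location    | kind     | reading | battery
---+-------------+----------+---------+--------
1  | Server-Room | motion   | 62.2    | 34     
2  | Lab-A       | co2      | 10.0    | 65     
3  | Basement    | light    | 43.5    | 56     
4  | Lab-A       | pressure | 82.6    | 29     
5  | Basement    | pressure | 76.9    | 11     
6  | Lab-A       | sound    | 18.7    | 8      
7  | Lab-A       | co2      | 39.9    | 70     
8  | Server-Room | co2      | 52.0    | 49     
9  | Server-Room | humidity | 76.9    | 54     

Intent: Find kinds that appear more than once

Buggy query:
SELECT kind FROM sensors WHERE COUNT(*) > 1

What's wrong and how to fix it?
Bug: WHERE can't reference COUNT(*); aggregates are computed after WHERE

Fix: GROUP BY kind, then filter groups with HAVING COUNT(*) > 1

Corrected query:
SELECT kind FROM sensors GROUP BY kind HAVING COUNT(*) > 1

Result:
kind    
--------
co2     
pressure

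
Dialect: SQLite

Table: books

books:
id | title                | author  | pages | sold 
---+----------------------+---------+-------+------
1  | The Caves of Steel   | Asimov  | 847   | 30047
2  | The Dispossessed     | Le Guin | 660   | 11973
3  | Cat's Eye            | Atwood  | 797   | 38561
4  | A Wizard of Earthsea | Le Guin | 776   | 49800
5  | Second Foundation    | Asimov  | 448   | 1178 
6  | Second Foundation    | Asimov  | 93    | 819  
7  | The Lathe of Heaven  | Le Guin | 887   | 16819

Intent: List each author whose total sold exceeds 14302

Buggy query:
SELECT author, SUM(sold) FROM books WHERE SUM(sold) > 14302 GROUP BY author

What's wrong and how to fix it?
Bug: WHERE runs before GROUP BY, so aggregates aren't available there

Fix: Move the aggregate condition to a HAVING clause

Corrected query:
SELECT author, SUM(sold) FROM books GROUP BY author HAVING SUM(sold) > 14302

Result:
author  | SUM(sold)
--------+----------
Asimov  | 32044    
Atwood  | 38561    
Le Guin | 78592    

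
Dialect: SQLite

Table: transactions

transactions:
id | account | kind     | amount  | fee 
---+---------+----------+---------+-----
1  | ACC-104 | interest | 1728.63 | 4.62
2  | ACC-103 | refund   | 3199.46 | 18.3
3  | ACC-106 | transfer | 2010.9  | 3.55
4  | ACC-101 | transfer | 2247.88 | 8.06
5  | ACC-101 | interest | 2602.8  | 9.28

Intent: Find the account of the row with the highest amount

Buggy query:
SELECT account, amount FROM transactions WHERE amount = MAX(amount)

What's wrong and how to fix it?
Bug: WHERE is evaluated per row; an aggregate over the whole table isn't defined there

Fix: Use a subquery: WHERE amount = (SELECT MAX(amount) FROM transactions)

Corrected query:
SELECT account, amount FROM transactions WHERE amount = (SELECT MAX(amount) FROM transactions)

Result:
account | amount 
--------+--------
ACC-103 | 3199.46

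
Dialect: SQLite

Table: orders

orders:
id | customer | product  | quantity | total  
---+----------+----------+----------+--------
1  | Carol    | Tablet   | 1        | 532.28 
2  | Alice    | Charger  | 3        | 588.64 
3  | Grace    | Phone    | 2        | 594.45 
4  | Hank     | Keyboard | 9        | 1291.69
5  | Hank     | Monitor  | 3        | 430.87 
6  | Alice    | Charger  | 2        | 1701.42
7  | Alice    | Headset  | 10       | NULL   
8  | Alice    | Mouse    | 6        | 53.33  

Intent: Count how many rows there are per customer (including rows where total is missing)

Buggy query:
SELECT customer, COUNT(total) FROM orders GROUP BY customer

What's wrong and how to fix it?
Bug: COUNT(total) skips NULLs, so groups with missing total are undercounted

Fix: Use COUNT(*) to count all rows regardless of NULL

Corrected query:
SELECT customer, COUNT(*) FROM orders GROUP BY customer

Result:
customer | COUNT(*)
---------+---------
Alice    | 4       
Carol    | 1       
Grace    | 1       
Hank     | 2       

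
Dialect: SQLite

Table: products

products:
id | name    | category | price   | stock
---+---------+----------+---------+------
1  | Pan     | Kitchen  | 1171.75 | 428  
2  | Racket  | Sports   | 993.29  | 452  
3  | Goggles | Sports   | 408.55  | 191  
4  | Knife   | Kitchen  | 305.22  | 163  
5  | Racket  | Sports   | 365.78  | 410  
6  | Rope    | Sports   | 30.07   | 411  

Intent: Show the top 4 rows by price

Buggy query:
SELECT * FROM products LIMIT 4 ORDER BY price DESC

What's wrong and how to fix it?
Bug: LIMIT must come after ORDER BY

Fix: Swap the clauses: ORDER BY first, then LIMIT

Corrected query:
SELECT * FROM products ORDER BY price DESC LIMIT 4

Result:
id | name    | category | price   | stock
---+---------+----------+---------+------
1  | Pan     | Kitchen  | 1171.75 | 428  
2  | Racket  | Sports   | 993.29  | 452  
3  | Goggles | Sports   | 408.55  | 191  
5  | Racket  | Sports   | 365.78  | 410  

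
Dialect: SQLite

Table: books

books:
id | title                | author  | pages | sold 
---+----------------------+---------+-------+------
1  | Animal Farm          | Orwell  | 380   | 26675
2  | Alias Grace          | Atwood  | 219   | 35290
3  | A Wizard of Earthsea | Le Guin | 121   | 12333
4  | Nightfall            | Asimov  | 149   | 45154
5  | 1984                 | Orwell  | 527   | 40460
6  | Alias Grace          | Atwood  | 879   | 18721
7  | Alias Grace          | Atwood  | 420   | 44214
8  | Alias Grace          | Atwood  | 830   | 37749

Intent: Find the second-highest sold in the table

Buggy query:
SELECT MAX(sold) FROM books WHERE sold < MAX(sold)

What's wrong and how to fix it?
Bug: The inner MAX is an aggregate inside WHERE, which is not allowed

Fix: Put the inner MAX in a scalar subquery

Corrected query:
SELECT MAX(sold) FROM books WHERE sold < (SELECT MAX(sold) FROM books)

Result:
MAX(sold)
---------
44214    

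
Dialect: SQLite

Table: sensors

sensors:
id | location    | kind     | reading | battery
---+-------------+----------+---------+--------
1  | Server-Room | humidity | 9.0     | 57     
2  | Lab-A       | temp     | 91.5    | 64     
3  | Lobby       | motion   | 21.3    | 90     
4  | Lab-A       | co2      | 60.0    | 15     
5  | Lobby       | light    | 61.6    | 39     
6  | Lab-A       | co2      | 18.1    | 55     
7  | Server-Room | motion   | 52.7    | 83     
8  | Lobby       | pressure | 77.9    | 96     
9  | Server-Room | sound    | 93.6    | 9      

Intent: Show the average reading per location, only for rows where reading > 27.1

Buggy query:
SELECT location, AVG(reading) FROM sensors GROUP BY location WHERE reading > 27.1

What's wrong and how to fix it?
Bug: Row-level WHERE must come before GROUP BY in the clause order

Fix: Place WHERE between FROM and GROUP BY

Corrected query:
SELECT location, AVG(reading) FROM sensors WHERE reading > 27.1 GROUP BY location

Result:
location    | AVG(reading)
------------+-------------
Lab-A       | 75.75       
Lobby       | 69.75       
Server-Room | 73.15       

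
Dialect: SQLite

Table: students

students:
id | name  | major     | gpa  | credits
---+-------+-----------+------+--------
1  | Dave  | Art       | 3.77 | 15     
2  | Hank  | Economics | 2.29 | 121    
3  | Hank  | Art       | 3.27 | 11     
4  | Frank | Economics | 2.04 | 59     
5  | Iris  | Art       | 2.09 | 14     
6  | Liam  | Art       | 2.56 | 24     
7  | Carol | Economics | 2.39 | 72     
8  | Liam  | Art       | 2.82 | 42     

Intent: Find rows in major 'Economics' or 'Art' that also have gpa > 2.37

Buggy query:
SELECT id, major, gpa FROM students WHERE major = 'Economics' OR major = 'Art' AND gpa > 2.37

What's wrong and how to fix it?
Bug: AND binds tighter than OR, so this parses as major = 'Economics' OR (major = 'Art' AND gpa > 2.37)

Fix: Group the OR with parentheses (or use IN), then AND the threshold

Corrected query:
SELECT id, major, gpa FROM students WHERE (major = 'Economics' OR major = 'Art') AND gpa > 2.37

Result:
id | major     | gpa 
---+-----------+-----
1  | Art       | 3.77
3  | Art       | 3.27
6  | Art       | 2.56
7  | Economics | 2.39
8  | Art       | 2.82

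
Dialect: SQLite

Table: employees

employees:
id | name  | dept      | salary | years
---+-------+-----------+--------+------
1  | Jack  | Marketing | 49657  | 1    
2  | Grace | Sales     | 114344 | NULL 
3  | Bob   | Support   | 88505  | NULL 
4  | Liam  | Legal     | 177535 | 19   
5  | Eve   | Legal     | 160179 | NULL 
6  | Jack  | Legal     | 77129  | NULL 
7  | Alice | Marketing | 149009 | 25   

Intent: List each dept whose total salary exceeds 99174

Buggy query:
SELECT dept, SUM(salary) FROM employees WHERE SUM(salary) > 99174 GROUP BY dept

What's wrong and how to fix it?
Bug: Aggregate functions cannot appear in a WHERE clause

Fix: Use HAVING (which filters groups after aggregation) instead of WHERE

Corrected query:
SELECT dept, SUM(salary) FROM employees GROUP BY dept HAVING SUM(salary) > 99174

Result:
dept      | SUM(salary)
----------+------------
Legal     | 414843     
Marketing | 198666     
Sales     | 114344     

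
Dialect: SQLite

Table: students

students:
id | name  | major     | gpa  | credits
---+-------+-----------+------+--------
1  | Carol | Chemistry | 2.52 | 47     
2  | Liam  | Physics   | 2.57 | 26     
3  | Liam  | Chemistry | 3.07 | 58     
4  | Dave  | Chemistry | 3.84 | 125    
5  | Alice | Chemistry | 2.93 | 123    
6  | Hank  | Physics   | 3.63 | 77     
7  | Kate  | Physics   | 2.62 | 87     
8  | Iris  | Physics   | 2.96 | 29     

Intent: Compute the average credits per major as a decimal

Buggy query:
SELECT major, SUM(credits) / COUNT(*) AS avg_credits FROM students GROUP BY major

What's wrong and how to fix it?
Bug: SUM(credits) and COUNT(*) are both integers; the division truncates the fractional part

Fix: Cast one side to REAL so the division keeps the fractional part

Corrected query:
SELECT major, SUM(credits) * 1.0 / COUNT(*) AS avg_credits FROM students GROUP BY major

Result:
major     | avg_credits
----------+------------
Chemistry | 88.25      
Physics   | 54.75      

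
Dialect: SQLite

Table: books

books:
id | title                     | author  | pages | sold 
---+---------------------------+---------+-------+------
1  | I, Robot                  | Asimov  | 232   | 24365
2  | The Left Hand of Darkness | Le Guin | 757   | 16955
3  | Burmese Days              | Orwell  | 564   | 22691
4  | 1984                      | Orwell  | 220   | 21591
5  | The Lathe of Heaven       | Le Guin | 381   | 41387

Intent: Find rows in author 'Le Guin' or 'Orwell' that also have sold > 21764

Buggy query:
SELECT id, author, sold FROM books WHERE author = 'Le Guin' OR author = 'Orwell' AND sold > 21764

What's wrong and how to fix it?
Bug: AND binds tighter than OR, so this parses as author = 'Le Guin' OR (author = 'Orwell' AND sold > 21764)

Fix: Group the OR with parentheses (or use IN), then AND the threshold

Corrected query:
SELECT id, author, sold FROM books WHERE (author = 'Le Guin' OR author = 'Orwell') AND sold > 21764

Result:
id | author  | sold 
---+---------+------
3  | Orwell  | 22691
5  | Le Guin | 41387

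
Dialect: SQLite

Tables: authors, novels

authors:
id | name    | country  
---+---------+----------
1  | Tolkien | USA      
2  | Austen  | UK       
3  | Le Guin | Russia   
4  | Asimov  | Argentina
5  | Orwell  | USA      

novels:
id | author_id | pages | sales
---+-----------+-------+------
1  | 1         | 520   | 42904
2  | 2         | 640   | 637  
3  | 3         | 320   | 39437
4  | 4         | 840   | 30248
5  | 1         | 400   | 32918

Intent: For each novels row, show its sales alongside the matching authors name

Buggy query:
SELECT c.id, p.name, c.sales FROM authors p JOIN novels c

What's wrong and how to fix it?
Bug: JOIN with no ON clause produces a cartesian product; every novels row pairs with every authors row

Fix: Add ON c.author_id = p.id to the JOIN

Corrected query:
SELECT c.id, p.name, c.sales FROM authors p JOIN novels c ON c.author_id = p.id

Result:
id | name    | sales
---+---------+------
1  | Tolkien | 42904
2  | Austen  | 637  
3  | Le Guin | 39437
4  | Asimov  | 30248
5  | Tolkien | 32918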